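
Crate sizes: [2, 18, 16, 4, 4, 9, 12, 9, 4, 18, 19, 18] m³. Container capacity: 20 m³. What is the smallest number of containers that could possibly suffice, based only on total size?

7

Total size = 2 + 18 + 16 + 4 + 4 + 9 + 12 + 9 + 4 + 18 + 19 + 18 = 133 m³.
⌈133 / 20⌉ = 7.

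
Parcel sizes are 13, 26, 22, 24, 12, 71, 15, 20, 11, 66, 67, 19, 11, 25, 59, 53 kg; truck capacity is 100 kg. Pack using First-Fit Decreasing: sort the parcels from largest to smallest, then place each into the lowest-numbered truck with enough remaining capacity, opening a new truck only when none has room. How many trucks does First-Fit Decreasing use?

Sorted descending: 71, 67, 66, 59, 53, 26, 25, 24, 22, 20, 19, 15, 13, 12, 11, 11.
truck 1: place 71 kg, 29 kg left
truck 2: place 67 kg, 33 kg left
truck 3: place 66 kg, 34 kg left
truck 4: place 59 kg, 41 kg left
truck 5: place 53 kg, 47 kg left
truck 1: place 26 kg, 3 kg left
truck 2: place 25 kg, 8 kg left
truck 3: place 24 kg, 10 kg left
truck 4: place 22 kg, 19 kg left
truck 5: place 20 kg, 27 kg left
truck 4: place 19 kg, 0 kg left
truck 5: place 15 kg, 12 kg left
truck 6: place 13 kg, 87 kg left
truck 5: place 12 kg, 0 kg left
truck 6: place 11 kg, 76 kg left
truck 6: place 11 kg, 65 kg left

6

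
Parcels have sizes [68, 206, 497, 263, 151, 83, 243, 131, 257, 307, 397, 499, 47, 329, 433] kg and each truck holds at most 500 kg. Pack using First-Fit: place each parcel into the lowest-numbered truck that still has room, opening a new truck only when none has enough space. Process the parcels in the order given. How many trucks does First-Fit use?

68 kg → truck 1 (remaining 432 kg)
206 kg → truck 1 (remaining 226 kg)
497 kg → truck 2 (remaining 3 kg)
263 kg → truck 3 (remaining 237 kg)
151 kg → truck 1 (remaining 75 kg)
83 kg → truck 3 (remaining 154 kg)
243 kg → truck 4 (remaining 257 kg)
131 kg → truck 3 (remaining 23 kg)
257 kg → truck 4 (remaining 0 kg)
307 kg → truck 5 (remaining 193 kg)
397 kg → truck 6 (remaining 103 kg)
499 kg → truck 7 (remaining 1 kg)
47 kg → truck 1 (remaining 28 kg)
329 kg → truck 8 (remaining 171 kg)
433 kg → truck 9 (remaining 67 kg)
Final trucks: [68,206,151,47] [497] [263,83,131] [243,257] [307] [397] [499] [329] [433].

9 trucks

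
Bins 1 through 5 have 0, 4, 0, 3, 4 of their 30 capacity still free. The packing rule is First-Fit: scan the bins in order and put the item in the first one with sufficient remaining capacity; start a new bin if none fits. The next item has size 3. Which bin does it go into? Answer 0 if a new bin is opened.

Bins with room: bin 2 (4), bin 4 (3), bin 5 (4).
The first with room is bin 2.

2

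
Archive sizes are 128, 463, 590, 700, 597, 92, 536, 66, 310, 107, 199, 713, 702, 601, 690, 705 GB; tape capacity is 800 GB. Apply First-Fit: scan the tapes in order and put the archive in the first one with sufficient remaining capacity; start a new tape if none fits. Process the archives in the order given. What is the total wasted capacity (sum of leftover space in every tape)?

Put 128 GB in tape 1; 672 GB remain.
Put 463 GB in tape 1; 209 GB remain.
Put 590 GB in tape 2; 210 GB remain.
Put 700 GB in tape 3; 100 GB remain.
Put 597 GB in tape 4; 203 GB remain.
Put 92 GB in tape 1; 117 GB remain.
Put 536 GB in tape 5; 264 GB remain.
Put 66 GB in tape 1; 51 GB remain.
Put 310 GB in tape 6; 490 GB remain.
Put 107 GB in tape 2; 103 GB remain.
Put 199 GB in tape 4; 4 GB remain.
Put 713 GB in tape 7; 87 GB remain.
Put 702 GB in tape 8; 98 GB remain.
Put 601 GB in tape 9; 199 GB remain.
Put 690 GB in tape 10; 110 GB remain.
Put 705 GB in tape 11; 95 GB remain.
11 tapes × 800 GB = 8800 GB; used 7199 GB; unused 1601 GB.

1601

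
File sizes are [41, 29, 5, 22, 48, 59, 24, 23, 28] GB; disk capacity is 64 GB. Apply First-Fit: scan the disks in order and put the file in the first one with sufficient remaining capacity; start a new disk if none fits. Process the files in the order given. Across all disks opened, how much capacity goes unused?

Put 41 GB in disk 1; 23 GB remain.
Put 29 GB in disk 2; 35 GB remain.
Put 5 GB in disk 1; 18 GB remain.
Put 22 GB in disk 2; 13 GB remain.
Put 48 GB in disk 3; 16 GB remain.
Put 59 GB in disk 4; 5 GB remain.
Put 24 GB in disk 5; 40 GB remain.
Put 23 GB in disk 5; 17 GB remain.
Put 28 GB in disk 6; 36 GB remain.
6 disks × 64 GB = 384 GB; used 279 GB; unused 105 GB.

105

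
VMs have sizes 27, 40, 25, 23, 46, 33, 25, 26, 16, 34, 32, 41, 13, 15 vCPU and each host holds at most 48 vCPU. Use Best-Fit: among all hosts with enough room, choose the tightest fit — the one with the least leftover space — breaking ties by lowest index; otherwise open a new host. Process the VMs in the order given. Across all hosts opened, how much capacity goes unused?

27 vCPU → host 1 (remaining 21 vCPU)
40 vCPU → host 2 (remaining 8 vCPU)
25 vCPU → host 3 (remaining 23 vCPU)
23 vCPU → host 3 (remaining 0 vCPU)
46 vCPU → host 4 (remaining 2 vCPU)
33 vCPU → host 5 (remaining 15 vCPU)
25 vCPU → host 6 (remaining 23 vCPU)
26 vCPU → host 7 (remaining 22 vCPU)
16 vCPU → host 1 (remaining 5 vCPU)
34 vCPU → host 8 (remaining 14 vCPU)
32 vCPU → host 9 (remaining 16 vCPU)
41 vCPU → host 10 (remaining 7 vCPU)
13 vCPU → host 8 (remaining 1 vCPU)
15 vCPU → host 5 (remaining 0 vCPU)
10 hosts × 48 vCPU = 480 vCPU; used 396 vCPU; unused 84 vCPU.

84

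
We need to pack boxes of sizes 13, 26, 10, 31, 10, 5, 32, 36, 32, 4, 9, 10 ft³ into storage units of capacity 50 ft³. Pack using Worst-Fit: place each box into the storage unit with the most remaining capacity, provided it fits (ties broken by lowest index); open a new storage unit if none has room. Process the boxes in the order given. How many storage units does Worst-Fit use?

13 ft³ → storage unit 1 (remaining 37 ft³)
26 ft³ → storage unit 1 (remaining 11 ft³)
10 ft³ → storage unit 1 (remaining 1 ft³)
31 ft³ → storage unit 2 (remaining 19 ft³)
10 ft³ → storage unit 2 (remaining 9 ft³)
5 ft³ → storage unit 2 (remaining 4 ft³)
32 ft³ → storage unit 3 (remaining 18 ft³)
36 ft³ → storage unit 4 (remaining 14 ft³)
32 ft³ → storage unit 5 (remaining 18 ft³)
4 ft³ → storage unit 3 (remaining 14 ft³)
9 ft³ → storage unit 5 (remaining 9 ft³)
10 ft³ → storage unit 3 (remaining 4 ft³)
Final storage units: [13,26,10] [31,10,5] [32,4,10] [36] [32,9].

5 storage units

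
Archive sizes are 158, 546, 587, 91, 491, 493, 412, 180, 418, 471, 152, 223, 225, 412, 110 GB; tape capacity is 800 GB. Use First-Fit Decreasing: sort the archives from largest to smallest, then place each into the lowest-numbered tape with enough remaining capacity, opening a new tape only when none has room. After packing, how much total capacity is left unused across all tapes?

1431

Sorted descending: 587, 546, 493, 491, 471, 418, 412, 412, 225, 223, 180, 158, 152, 110, 91.
Put 587 GB in tape 1; 213 GB remain.
Put 546 GB in tape 2; 254 GB remain.
Put 493 GB in tape 3; 307 GB remain.
Put 491 GB in tape 4; 309 GB remain.
Put 471 GB in tape 5; 329 GB remain.
Put 418 GB in tape 6; 382 GB remain.
Put 412 GB in tape 7; 388 GB remain.
Put 412 GB in tape 8; 388 GB remain.
Put 225 GB in tape 2; 29 GB remain.
Put 223 GB in tape 3; 84 GB remain.
Put 180 GB in tape 1; 33 GB remain.
Put 158 GB in tape 4; 151 GB remain.
Put 152 GB in tape 5; 177 GB remain.
Put 110 GB in tape 4; 41 GB remain.
Put 91 GB in tape 5; 86 GB remain.
8 tapes × 800 GB = 6400 GB; used 4969 GB; unused 1431 GB.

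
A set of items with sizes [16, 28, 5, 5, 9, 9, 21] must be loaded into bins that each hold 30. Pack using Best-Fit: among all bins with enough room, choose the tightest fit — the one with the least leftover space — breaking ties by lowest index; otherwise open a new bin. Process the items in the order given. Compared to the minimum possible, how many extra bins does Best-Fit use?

0

Best-Fit: [16,5,5] [28] [9,9] [21] → 4 bins.
Total size 93; any packing needs at least ⌈93/30⌉ = 4 bins.
So 4 is already optimal.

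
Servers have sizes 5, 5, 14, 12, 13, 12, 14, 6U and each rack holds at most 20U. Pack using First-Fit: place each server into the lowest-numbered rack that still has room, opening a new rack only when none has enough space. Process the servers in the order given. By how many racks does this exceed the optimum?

1

First-Fit: [5,5,6] [14] [12] [13] [12] [14] → 6 racks.
Total size 81U; any packing needs at least ⌈81/20⌉ = 5 racks.
An optimal packing achieves that bound: [14,6] [14,5] [13,5] [12] [12] → 5 racks.
Excess: 6 − 5 = 1.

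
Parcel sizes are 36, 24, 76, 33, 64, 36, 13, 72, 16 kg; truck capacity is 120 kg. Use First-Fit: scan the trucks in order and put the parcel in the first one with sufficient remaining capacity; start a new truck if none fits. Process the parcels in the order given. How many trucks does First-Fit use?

4 trucks

36 kg → truck 1 (remaining 84 kg)
24 kg → truck 1 (remaining 60 kg)
76 kg → truck 2 (remaining 44 kg)
33 kg → truck 1 (remaining 27 kg)
64 kg → truck 3 (remaining 56 kg)
36 kg → truck 2 (remaining 8 kg)
13 kg → truck 1 (remaining 14 kg)
72 kg → truck 4 (remaining 48 kg)
16 kg → truck 3 (remaining 40 kg)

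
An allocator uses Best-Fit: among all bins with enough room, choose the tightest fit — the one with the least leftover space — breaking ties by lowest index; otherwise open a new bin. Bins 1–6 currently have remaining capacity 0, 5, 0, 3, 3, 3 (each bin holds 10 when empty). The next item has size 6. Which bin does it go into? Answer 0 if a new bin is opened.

0

No bin has ≥ 6 free, so a new bin is opened.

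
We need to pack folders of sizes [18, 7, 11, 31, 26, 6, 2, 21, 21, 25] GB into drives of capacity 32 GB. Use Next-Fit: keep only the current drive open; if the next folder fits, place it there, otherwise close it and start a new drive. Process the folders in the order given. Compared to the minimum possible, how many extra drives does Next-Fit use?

1

Next-Fit: [18,7] [11] [31] [26,6] [2,21] [21] [25] → 7 drives.
Total size 168 GB; any packing needs at least ⌈168/32⌉ = 6 drives.
An optimal packing achieves that bound: [31] [26,6] [25,7] [21,11] [21,2] [18] → 6 drives.
Excess: 7 − 6 = 1.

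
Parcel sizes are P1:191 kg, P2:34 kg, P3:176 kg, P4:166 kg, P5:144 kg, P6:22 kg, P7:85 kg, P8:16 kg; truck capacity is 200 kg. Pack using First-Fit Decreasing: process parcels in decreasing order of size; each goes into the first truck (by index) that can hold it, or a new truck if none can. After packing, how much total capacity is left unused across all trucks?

166

Sorted descending: 191, 176, 166, 144, 85, 34, 22, 16.
Put 191 kg in truck 1; 9 kg remain.
Put 176 kg in truck 2; 24 kg remain.
Put 166 kg in truck 3; 34 kg remain.
Put 144 kg in truck 4; 56 kg remain.
Put 85 kg in truck 5; 115 kg remain.
Put 34 kg in truck 3; 0 kg remain.
Put 22 kg in truck 2; 2 kg remain.
Put 16 kg in truck 4; 40 kg remain.
5 trucks × 200 kg = 1000 kg; used 834 kg; unused 166 kg.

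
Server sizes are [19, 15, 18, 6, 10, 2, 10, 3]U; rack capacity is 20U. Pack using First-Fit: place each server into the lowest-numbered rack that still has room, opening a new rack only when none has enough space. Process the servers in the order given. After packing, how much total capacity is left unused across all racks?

17

rack 1: place 19U, 1U left
rack 2: place 15U, 5U left
rack 3: place 18U, 2U left
rack 4: place 6U, 14U left
rack 4: place 10U, 4U left
rack 2: place 2U, 3U left
rack 5: place 10U, 10U left
rack 2: place 3U, 0U left
5 racks × 20U = 100U; used 83U; unused 17U.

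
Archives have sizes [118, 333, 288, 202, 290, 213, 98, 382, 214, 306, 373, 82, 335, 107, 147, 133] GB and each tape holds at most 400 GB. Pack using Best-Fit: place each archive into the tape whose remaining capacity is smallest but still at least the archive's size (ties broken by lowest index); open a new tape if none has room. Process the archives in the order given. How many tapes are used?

10 tapes

118 GB → tape 1 (remaining 282 GB)
333 GB → tape 2 (remaining 67 GB)
288 GB → tape 3 (remaining 112 GB)
202 GB → tape 1 (remaining 80 GB)
290 GB → tape 4 (remaining 110 GB)
213 GB → tape 5 (remaining 187 GB)
98 GB → tape 4 (remaining 12 GB)
382 GB → tape 6 (remaining 18 GB)
214 GB → tape 7 (remaining 186 GB)
306 GB → tape 8 (remaining 94 GB)
373 GB → tape 9 (remaining 27 GB)
82 GB → tape 8 (remaining 12 GB)
335 GB → tape 10 (remaining 65 GB)
107 GB → tape 3 (remaining 5 GB)
147 GB → tape 7 (remaining 39 GB)
133 GB → tape 5 (remaining 54 GB)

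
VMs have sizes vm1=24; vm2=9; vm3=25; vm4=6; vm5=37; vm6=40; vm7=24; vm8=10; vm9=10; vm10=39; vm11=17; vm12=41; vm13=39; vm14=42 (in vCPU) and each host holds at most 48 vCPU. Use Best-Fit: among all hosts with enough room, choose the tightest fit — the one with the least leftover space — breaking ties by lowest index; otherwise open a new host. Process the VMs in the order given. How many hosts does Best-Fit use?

9

Put vm1 (24 vCPU) in host 1; 24 vCPU remain.
Put vm2 (9 vCPU) in host 1; 15 vCPU remain.
Put vm3 (25 vCPU) in host 2; 23 vCPU remain.
Put vm4 (6 vCPU) in host 1; 9 vCPU remain.
Put vm5 (37 vCPU) in host 3; 11 vCPU remain.
Put vm6 (40 vCPU) in host 4; 8 vCPU remain.
Put vm7 (24 vCPU) in host 5; 24 vCPU remain.
Put vm8 (10 vCPU) in host 3; 1 vCPU remain.
Put vm9 (10 vCPU) in host 2; 13 vCPU remain.
Put vm10 (39 vCPU) in host 6; 9 vCPU remain.
Put vm11 (17 vCPU) in host 5; 7 vCPU remain.
Put vm12 (41 vCPU) in host 7; 7 vCPU remain.
Put vm13 (39 vCPU) in host 8; 9 vCPU remain.
Put vm14 (42 vCPU) in host 9; 6 vCPU remain.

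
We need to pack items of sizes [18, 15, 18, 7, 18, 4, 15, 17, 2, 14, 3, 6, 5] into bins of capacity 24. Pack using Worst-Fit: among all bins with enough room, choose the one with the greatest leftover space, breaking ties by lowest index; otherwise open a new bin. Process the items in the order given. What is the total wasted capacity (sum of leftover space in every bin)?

26

18 → bin 1 (remaining 6)
15 → bin 2 (remaining 9)
18 → bin 3 (remaining 6)
7 → bin 2 (remaining 2)
18 → bin 4 (remaining 6)
4 → bin 1 (remaining 2)
15 → bin 5 (remaining 9)
17 → bin 6 (remaining 7)
2 → bin 5 (remaining 7)
14 → bin 7 (remaining 10)
3 → bin 7 (remaining 7)
6 → bin 5 (remaining 1)
5 → bin 6 (remaining 2)
7 bins × 24 = 168; used 142; unused 26.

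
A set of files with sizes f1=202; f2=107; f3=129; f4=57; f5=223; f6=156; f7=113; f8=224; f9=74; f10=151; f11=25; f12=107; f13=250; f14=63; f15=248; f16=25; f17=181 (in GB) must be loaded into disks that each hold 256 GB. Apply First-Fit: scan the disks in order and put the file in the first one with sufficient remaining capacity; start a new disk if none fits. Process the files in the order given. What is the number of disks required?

f1 (202 GB) → disk 1 (remaining 54 GB)
f2 (107 GB) → disk 2 (remaining 149 GB)
f3 (129 GB) → disk 2 (remaining 20 GB)
f4 (57 GB) → disk 3 (remaining 199 GB)
f5 (223 GB) → disk 4 (remaining 33 GB)
f6 (156 GB) → disk 3 (remaining 43 GB)
f7 (113 GB) → disk 5 (remaining 143 GB)
f8 (224 GB) → disk 6 (remaining 32 GB)
f9 (74 GB) → disk 5 (remaining 69 GB)
f10 (151 GB) → disk 7 (remaining 105 GB)
f11 (25 GB) → disk 1 (remaining 29 GB)
f12 (107 GB) → disk 8 (remaining 149 GB)
f13 (250 GB) → disk 9 (remaining 6 GB)
f14 (63 GB) → disk 5 (remaining 6 GB)
f15 (248 GB) → disk 10 (remaining 8 GB)
f16 (25 GB) → disk 1 (remaining 4 GB)
f17 (181 GB) → disk 11 (remaining 75 GB)
Final disks: [202,25,25] [107,129] [57,156] [223] [113,74,63] [224] [151] [107] [250] [248] [181].

11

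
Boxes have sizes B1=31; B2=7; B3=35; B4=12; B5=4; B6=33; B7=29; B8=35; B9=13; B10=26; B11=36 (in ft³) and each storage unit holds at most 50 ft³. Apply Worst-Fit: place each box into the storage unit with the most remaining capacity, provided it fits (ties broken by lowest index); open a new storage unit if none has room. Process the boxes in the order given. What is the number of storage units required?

Put B1 (31 ft³) in storage unit 1; 19 ft³ remain.
Put B2 (7 ft³) in storage unit 1; 12 ft³ remain.
Put B3 (35 ft³) in storage unit 2; 15 ft³ remain.
Put B4 (12 ft³) in storage unit 2; 3 ft³ remain.
Put B5 (4 ft³) in storage unit 1; 8 ft³ remain.
Put B6 (33 ft³) in storage unit 3; 17 ft³ remain.
Put B7 (29 ft³) in storage unit 4; 21 ft³ remain.
Put B8 (35 ft³) in storage unit 5; 15 ft³ remain.
Put B9 (13 ft³) in storage unit 4; 8 ft³ remain.
Put B10 (26 ft³) in storage unit 6; 24 ft³ remain.
Put B11 (36 ft³) in storage unit 7; 14 ft³ remain.

7 storage units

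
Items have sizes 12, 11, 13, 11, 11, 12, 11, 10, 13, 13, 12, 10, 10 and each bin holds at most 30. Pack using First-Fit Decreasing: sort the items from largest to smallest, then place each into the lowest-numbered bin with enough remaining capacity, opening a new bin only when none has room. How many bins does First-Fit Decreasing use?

6

Sorted descending: 13, 13, 13, 12, 12, 12, 11, 11, 11, 11, 10, 10, 10.
13 → bin 1 (remaining 17)
13 → bin 1 (remaining 4)
13 → bin 2 (remaining 17)
12 → bin 2 (remaining 5)
12 → bin 3 (remaining 18)
12 → bin 3 (remaining 6)
11 → bin 4 (remaining 19)
11 → bin 4 (remaining 8)
11 → bin 5 (remaining 19)
11 → bin 5 (remaining 8)
10 → bin 6 (remaining 20)
10 → bin 6 (remaining 10)
10 → bin 6 (remaining 0)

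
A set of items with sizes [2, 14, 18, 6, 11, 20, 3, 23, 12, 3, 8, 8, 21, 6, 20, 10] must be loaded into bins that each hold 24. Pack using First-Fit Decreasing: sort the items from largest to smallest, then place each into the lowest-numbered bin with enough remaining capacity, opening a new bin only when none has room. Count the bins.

8

Sorted descending: 23, 21, 20, 20, 18, 14, 12, 11, 10, 8, 8, 6, 6, 3, 3, 2.
bin 1: place 23, 1 left
bin 2: place 21, 3 left
bin 3: place 20, 4 left
bin 4: place 20, 4 left
bin 5: place 18, 6 left
bin 6: place 14, 10 left
bin 7: place 12, 12 left
bin 7: place 11, 1 left
bin 6: place 10, 0 left
bin 8: place 8, 16 left
bin 8: place 8, 8 left
bin 5: place 6, 0 left
bin 8: place 6, 2 left
bin 2: place 3, 0 left
bin 3: place 3, 1 left
bin 4: place 2, 2 left
Final bins: [23] [21,3] [20,3] [20,2] [18,6] [14,10] [12,11] [8,8,6].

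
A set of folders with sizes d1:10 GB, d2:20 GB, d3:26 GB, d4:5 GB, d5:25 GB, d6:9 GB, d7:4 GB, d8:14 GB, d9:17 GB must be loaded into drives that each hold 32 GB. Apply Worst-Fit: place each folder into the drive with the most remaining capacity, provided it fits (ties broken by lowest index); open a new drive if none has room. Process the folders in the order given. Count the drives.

5

d1 (10 GB) → drive 1 (remaining 22 GB)
d2 (20 GB) → drive 1 (remaining 2 GB)
d3 (26 GB) → drive 2 (remaining 6 GB)
d4 (5 GB) → drive 2 (remaining 1 GB)
d5 (25 GB) → drive 3 (remaining 7 GB)
d6 (9 GB) → drive 4 (remaining 23 GB)
d7 (4 GB) → drive 4 (remaining 19 GB)
d8 (14 GB) → drive 4 (remaining 5 GB)
d9 (17 GB) → drive 5 (remaining 15 GB)
Final drives: [10,20] [26,5] [25] [9,4,14] [17].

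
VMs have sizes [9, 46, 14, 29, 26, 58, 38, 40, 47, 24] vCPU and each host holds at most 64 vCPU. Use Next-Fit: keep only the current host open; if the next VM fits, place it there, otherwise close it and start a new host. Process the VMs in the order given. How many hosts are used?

9 vCPU → host 1 (remaining 55 vCPU)
46 vCPU → host 1 (remaining 9 vCPU)
14 vCPU → host 2 (remaining 50 vCPU)
29 vCPU → host 2 (remaining 21 vCPU)
26 vCPU → host 3 (remaining 38 vCPU)
58 vCPU → host 4 (remaining 6 vCPU)
38 vCPU → host 5 (remaining 26 vCPU)
40 vCPU → host 6 (remaining 24 vCPU)
47 vCPU → host 7 (remaining 17 vCPU)
24 vCPU → host 8 (remaining 40 vCPU)

8 hosts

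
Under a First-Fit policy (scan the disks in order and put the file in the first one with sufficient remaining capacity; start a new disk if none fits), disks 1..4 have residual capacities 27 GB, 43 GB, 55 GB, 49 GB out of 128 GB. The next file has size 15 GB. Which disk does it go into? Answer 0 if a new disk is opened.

Disks with room: disk 1 (27 GB), disk 2 (43 GB), disk 3 (55 GB), disk 4 (49 GB).
The first with room is disk 1.

1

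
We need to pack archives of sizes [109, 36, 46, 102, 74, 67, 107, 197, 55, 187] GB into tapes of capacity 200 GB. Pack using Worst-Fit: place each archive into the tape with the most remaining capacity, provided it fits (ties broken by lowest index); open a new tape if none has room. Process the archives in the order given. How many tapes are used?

Put 109 GB in tape 1; 91 GB remain.
Put 36 GB in tape 1; 55 GB remain.
Put 46 GB in tape 1; 9 GB remain.
Put 102 GB in tape 2; 98 GB remain.
Put 74 GB in tape 2; 24 GB remain.
Put 67 GB in tape 3; 133 GB remain.
Put 107 GB in tape 3; 26 GB remain.
Put 197 GB in tape 4; 3 GB remain.
Put 55 GB in tape 5; 145 GB remain.
Put 187 GB in tape 6; 13 GB remain.

6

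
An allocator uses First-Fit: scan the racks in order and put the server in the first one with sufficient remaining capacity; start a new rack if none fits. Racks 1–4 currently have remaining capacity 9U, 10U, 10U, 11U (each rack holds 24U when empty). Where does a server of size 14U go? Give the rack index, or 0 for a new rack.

0

No rack has ≥ 14U free, so a new rack is opened.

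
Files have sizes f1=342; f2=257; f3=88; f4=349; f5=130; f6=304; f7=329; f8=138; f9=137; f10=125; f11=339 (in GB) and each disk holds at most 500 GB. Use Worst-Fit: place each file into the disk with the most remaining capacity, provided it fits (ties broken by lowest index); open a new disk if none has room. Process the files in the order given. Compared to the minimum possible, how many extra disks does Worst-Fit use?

0

Worst-Fit: [342,130] [257,88,125] [349] [304,138] [329,137] [339] → 6 disks.
Total size 2538 GB; any packing needs at least ⌈2538/500⌉ = 6 disks.
So 6 is already optimal.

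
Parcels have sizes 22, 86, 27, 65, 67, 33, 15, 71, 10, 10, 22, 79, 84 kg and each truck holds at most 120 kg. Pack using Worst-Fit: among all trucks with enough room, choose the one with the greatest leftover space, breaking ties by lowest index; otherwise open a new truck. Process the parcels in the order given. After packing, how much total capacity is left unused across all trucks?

Put 22 kg in truck 1; 98 kg remain.
Put 86 kg in truck 1; 12 kg remain.
Put 27 kg in truck 2; 93 kg remain.
Put 65 kg in truck 2; 28 kg remain.
Put 67 kg in truck 3; 53 kg remain.
Put 33 kg in truck 3; 20 kg remain.
Put 15 kg in truck 2; 13 kg remain.
Put 71 kg in truck 4; 49 kg remain.
Put 10 kg in truck 4; 39 kg remain.
Put 10 kg in truck 4; 29 kg remain.
Put 22 kg in truck 4; 7 kg remain.
Put 79 kg in truck 5; 41 kg remain.
Put 84 kg in truck 6; 36 kg remain.
6 trucks × 120 kg = 720 kg; used 591 kg; unused 129 kg.

129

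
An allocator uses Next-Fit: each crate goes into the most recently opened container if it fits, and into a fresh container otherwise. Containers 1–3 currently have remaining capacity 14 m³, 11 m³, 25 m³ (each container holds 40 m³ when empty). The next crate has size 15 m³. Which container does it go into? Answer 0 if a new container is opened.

3

Next-Fit only looks at container 3, which has 25 m³ free.
15 m³ fits there.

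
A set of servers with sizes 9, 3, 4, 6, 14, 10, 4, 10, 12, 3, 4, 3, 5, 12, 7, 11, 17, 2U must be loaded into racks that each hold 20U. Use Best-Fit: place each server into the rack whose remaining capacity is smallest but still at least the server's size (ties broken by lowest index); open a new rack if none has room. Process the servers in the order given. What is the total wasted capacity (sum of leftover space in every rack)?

4

Put 9U in rack 1; 11U remain.
Put 3U in rack 1; 8U remain.
Put 4U in rack 1; 4U remain.
Put 6U in rack 2; 14U remain.
Put 14U in rack 2; 0U remain.
Put 10U in rack 3; 10U remain.
Put 4U in rack 1; 0U remain.
Put 10U in rack 3; 0U remain.
Put 12U in rack 4; 8U remain.
Put 3U in rack 4; 5U remain.
Put 4U in rack 4; 1U remain.
Put 3U in rack 5; 17U remain.
Put 5U in rack 5; 12U remain.
Put 12U in rack 5; 0U remain.
Put 7U in rack 6; 13U remain.
Put 11U in rack 6; 2U remain.
Put 17U in rack 7; 3U remain.
Put 2U in rack 6; 0U remain.
7 racks × 20U = 140U; used 136U; unused 4U.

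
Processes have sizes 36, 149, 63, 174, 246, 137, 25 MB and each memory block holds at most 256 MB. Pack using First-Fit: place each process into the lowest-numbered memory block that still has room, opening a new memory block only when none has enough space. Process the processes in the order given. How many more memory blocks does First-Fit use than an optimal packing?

First-Fit: [36,149,63] [174,25] [246] [137] → 4 memory blocks.
Total size 830 MB; any packing needs at least ⌈830/256⌉ = 4 memory blocks.
So 4 is already optimal.

0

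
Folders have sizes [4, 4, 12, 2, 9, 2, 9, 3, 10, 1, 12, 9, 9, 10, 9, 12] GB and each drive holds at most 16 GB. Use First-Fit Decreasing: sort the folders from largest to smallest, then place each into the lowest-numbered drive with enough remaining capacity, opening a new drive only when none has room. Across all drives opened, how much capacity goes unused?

Sorted descending: 12, 12, 12, 10, 10, 9, 9, 9, 9, 9, 4, 4, 3, 2, 2, 1.
Put 12 GB in drive 1; 4 GB remain.
Put 12 GB in drive 2; 4 GB remain.
Put 12 GB in drive 3; 4 GB remain.
Put 10 GB in drive 4; 6 GB remain.
Put 10 GB in drive 5; 6 GB remain.
Put 9 GB in drive 6; 7 GB remain.
Put 9 GB in drive 7; 7 GB remain.
Put 9 GB in drive 8; 7 GB remain.
Put 9 GB in drive 9; 7 GB remain.
Put 9 GB in drive 10; 7 GB remain.
Put 4 GB in drive 1; 0 GB remain.
Put 4 GB in drive 2; 0 GB remain.
Put 3 GB in drive 3; 1 GB remain.
Put 2 GB in drive 4; 4 GB remain.
Put 2 GB in drive 4; 2 GB remain.
Put 1 GB in drive 3; 0 GB remain.
10 drives × 16 GB = 160 GB; used 117 GB; unused 43 GB.

43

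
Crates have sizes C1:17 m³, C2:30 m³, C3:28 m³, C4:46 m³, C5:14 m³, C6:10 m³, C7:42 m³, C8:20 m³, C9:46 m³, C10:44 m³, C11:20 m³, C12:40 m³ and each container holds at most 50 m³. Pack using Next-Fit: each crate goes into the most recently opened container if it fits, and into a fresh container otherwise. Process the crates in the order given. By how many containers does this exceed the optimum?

Next-Fit: [17,30] [28] [46] [14,10] [42] [20] [46] [44] [20] [40] → 10 containers.
Total size 357 m³; any packing needs at least ⌈357/50⌉ = 8 containers.
An optimal packing achieves that bound: [46] [46] [44] [42] [40,10] [30,20] [28,20] [17,14] → 8 containers.
Excess: 10 − 8 = 2.

2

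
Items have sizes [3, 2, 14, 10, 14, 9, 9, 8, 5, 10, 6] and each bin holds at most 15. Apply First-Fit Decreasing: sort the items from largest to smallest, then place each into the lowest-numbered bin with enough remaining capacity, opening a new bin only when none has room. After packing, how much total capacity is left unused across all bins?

15

Sorted descending: 14, 14, 10, 10, 9, 9, 8, 6, 5, 3, 2.
bin 1: place 14, 1 left
bin 2: place 14, 1 left
bin 3: place 10, 5 left
bin 4: place 10, 5 left
bin 5: place 9, 6 left
bin 6: place 9, 6 left
bin 7: place 8, 7 left
bin 5: place 6, 0 left
bin 3: place 5, 0 left
bin 4: place 3, 2 left
bin 4: place 2, 0 left
7 bins × 15 = 105; used 90; unused 15.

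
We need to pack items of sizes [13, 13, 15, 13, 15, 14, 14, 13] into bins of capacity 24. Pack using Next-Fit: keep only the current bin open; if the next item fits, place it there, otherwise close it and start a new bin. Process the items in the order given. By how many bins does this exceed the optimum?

0

Next-Fit: [13] [13] [15] [13] [15] [14] [14] [13] → 8 bins.
8 items exceed 12 (half the capacity), and no two of those can share a bin, so at least 8 bins are needed.
So 8 is already optimal.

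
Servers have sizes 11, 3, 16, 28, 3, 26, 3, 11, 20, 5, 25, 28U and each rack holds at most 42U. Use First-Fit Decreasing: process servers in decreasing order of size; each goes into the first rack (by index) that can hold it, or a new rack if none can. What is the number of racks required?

5

Sorted descending: 28, 28, 26, 25, 20, 16, 11, 11, 5, 3, 3, 3.
28U → rack 1 (remaining 14U)
28U → rack 2 (remaining 14U)
26U → rack 3 (remaining 16U)
25U → rack 4 (remaining 17U)
20U → rack 5 (remaining 22U)
16U → rack 3 (remaining 0U)
11U → rack 1 (remaining 3U)
11U → rack 2 (remaining 3U)
5U → rack 4 (remaining 12U)
3U → rack 1 (remaining 0U)
3U → rack 2 (remaining 0U)
3U → rack 4 (remaining 9U)
Final racks: [28,11,3] [28,11,3] [26,16] [25,5,3] [20].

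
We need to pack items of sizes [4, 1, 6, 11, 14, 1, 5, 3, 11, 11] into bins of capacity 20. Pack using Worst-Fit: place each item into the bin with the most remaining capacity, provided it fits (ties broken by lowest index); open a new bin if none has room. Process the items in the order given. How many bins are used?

4 → bin 1 (remaining 16)
1 → bin 1 (remaining 15)
6 → bin 1 (remaining 9)
11 → bin 2 (remaining 9)
14 → bin 3 (remaining 6)
1 → bin 1 (remaining 8)
5 → bin 2 (remaining 4)
3 → bin 1 (remaining 5)
11 → bin 4 (remaining 9)
11 → bin 5 (remaining 9)
Final bins: [4,1,6,1,3] [11,5] [14] [11] [11].

5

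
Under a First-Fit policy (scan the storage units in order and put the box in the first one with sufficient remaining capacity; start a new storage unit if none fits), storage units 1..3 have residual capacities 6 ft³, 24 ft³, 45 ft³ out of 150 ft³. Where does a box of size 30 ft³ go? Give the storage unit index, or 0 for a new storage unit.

Storage units with room: storage unit 3 (45 ft³).
The first with room is storage unit 3.

3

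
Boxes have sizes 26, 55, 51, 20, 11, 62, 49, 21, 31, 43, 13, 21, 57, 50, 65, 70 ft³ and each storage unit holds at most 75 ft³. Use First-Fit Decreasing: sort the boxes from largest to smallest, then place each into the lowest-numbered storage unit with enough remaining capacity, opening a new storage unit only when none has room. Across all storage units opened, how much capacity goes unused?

30

Sorted descending: 70, 65, 62, 57, 55, 51, 50, 49, 43, 31, 26, 21, 21, 20, 13, 11.
70 ft³ → storage unit 1 (remaining 5 ft³)
65 ft³ → storage unit 2 (remaining 10 ft³)
62 ft³ → storage unit 3 (remaining 13 ft³)
57 ft³ → storage unit 4 (remaining 18 ft³)
55 ft³ → storage unit 5 (remaining 20 ft³)
51 ft³ → storage unit 6 (remaining 24 ft³)
50 ft³ → storage unit 7 (remaining 25 ft³)
49 ft³ → storage unit 8 (remaining 26 ft³)
43 ft³ → storage unit 9 (remaining 32 ft³)
31 ft³ → storage unit 9 (remaining 1 ft³)
26 ft³ → storage unit 8 (remaining 0 ft³)
21 ft³ → storage unit 6 (remaining 3 ft³)
21 ft³ → storage unit 7 (remaining 4 ft³)
20 ft³ → storage unit 5 (remaining 0 ft³)
13 ft³ → storage unit 3 (remaining 0 ft³)
11 ft³ → storage unit 4 (remaining 7 ft³)
9 storage units × 75 ft³ = 675 ft³; used 645 ft³; unused 30 ft³.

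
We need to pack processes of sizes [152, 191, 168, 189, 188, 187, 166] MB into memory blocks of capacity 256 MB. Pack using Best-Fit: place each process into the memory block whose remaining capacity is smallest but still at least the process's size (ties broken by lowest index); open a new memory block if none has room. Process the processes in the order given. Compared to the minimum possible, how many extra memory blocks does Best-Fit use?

Best-Fit: [152] [191] [168] [189] [188] [187] [166] → 7 memory blocks.
7 processes exceed 128 MB (half the capacity), and no two of those can share a memory block, so at least 7 memory blocks are needed.
So 7 is already optimal.

0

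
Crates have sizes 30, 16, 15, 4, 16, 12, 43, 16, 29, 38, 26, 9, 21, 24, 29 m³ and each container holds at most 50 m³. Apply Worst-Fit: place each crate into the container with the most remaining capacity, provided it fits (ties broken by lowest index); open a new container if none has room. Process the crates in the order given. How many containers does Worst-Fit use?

Put 30 m³ in container 1; 20 m³ remain.
Put 16 m³ in container 1; 4 m³ remain.
Put 15 m³ in container 2; 35 m³ remain.
Put 4 m³ in container 2; 31 m³ remain.
Put 16 m³ in container 2; 15 m³ remain.
Put 12 m³ in container 2; 3 m³ remain.
Put 43 m³ in container 3; 7 m³ remain.
Put 16 m³ in container 4; 34 m³ remain.
Put 29 m³ in container 4; 5 m³ remain.
Put 38 m³ in container 5; 12 m³ remain.
Put 26 m³ in container 6; 24 m³ remain.
Put 9 m³ in container 6; 15 m³ remain.
Put 21 m³ in container 7; 29 m³ remain.
Put 24 m³ in container 7; 5 m³ remain.
Put 29 m³ in container 8; 21 m³ remain.
Final containers: [30,16] [15,4,16,12] [43] [16,29] [38] [26,9] [21,24] [29].

8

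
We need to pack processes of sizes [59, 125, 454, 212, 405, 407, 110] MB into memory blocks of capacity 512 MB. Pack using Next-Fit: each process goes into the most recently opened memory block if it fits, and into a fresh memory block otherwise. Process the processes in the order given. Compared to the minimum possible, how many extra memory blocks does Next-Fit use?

Next-Fit: [59,125] [454] [212] [405] [407] [110] → 6 memory blocks.
Total size 1772 MB; any packing needs at least ⌈1772/512⌉ = 4 memory blocks.
An optimal packing achieves that bound: [454] [407,59] [405] [212,125,110] → 4 memory blocks.
Excess: 6 − 4 = 2.

2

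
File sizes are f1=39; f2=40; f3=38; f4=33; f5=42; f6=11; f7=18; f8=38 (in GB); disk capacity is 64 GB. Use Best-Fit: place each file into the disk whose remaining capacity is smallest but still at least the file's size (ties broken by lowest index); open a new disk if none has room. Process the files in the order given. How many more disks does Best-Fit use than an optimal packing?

Best-Fit: [39] [40,18] [38] [33] [42,11] [38] → 6 disks.
6 files exceed 32 GB (half the capacity), and no two of those can share a disk, so at least 6 disks are needed.
So 6 is already optimal.

0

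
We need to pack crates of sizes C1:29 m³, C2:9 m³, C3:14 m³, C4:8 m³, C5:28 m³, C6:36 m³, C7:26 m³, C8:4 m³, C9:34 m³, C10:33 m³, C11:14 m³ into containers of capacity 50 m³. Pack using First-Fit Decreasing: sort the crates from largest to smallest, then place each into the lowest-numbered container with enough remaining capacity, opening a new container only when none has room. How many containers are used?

Sorted descending: 36, 34, 33, 29, 28, 26, 14, 14, 9, 8, 4.
Put 36 m³ in container 1; 14 m³ remain.
Put 34 m³ in container 2; 16 m³ remain.
Put 33 m³ in container 3; 17 m³ remain.
Put 29 m³ in container 4; 21 m³ remain.
Put 28 m³ in container 5; 22 m³ remain.
Put 26 m³ in container 6; 24 m³ remain.
Put 14 m³ in container 1; 0 m³ remain.
Put 14 m³ in container 2; 2 m³ remain.
Put 9 m³ in container 3; 8 m³ remain.
Put 8 m³ in container 3; 0 m³ remain.
Put 4 m³ in container 4; 17 m³ remain.

6 containers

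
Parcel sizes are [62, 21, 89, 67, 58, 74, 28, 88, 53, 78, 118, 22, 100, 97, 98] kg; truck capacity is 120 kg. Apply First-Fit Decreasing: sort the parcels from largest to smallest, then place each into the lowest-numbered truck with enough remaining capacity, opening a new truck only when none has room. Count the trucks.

Sorted descending: 118, 100, 98, 97, 89, 88, 78, 74, 67, 62, 58, 53, 28, 22, 21.
Put 118 kg in truck 1; 2 kg remain.
Put 100 kg in truck 2; 20 kg remain.
Put 98 kg in truck 3; 22 kg remain.
Put 97 kg in truck 4; 23 kg remain.
Put 89 kg in truck 5; 31 kg remain.
Put 88 kg in truck 6; 32 kg remain.
Put 78 kg in truck 7; 42 kg remain.
Put 74 kg in truck 8; 46 kg remain.
Put 67 kg in truck 9; 53 kg remain.
Put 62 kg in truck 10; 58 kg remain.
Put 58 kg in truck 10; 0 kg remain.
Put 53 kg in truck 9; 0 kg remain.
Put 28 kg in truck 5; 3 kg remain.
Put 22 kg in truck 3; 0 kg remain.
Put 21 kg in truck 4; 2 kg remain.

10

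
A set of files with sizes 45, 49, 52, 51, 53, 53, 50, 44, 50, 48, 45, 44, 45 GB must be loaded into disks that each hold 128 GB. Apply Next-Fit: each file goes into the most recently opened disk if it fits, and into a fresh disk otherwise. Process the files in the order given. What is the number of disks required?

7

disk 1: place 45 GB, 83 GB left
disk 1: place 49 GB, 34 GB left
disk 2: place 52 GB, 76 GB left
disk 2: place 51 GB, 25 GB left
disk 3: place 53 GB, 75 GB left
disk 3: place 53 GB, 22 GB left
disk 4: place 50 GB, 78 GB left
disk 4: place 44 GB, 34 GB left
disk 5: place 50 GB, 78 GB left
disk 5: place 48 GB, 30 GB left
disk 6: place 45 GB, 83 GB left
disk 6: place 44 GB, 39 GB left
disk 7: place 45 GB, 83 GB left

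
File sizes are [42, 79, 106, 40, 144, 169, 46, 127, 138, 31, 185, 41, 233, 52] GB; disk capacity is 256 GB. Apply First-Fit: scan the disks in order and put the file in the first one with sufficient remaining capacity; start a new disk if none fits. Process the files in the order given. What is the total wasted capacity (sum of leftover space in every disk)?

Put 42 GB in disk 1; 214 GB remain.
Put 79 GB in disk 1; 135 GB remain.
Put 106 GB in disk 1; 29 GB remain.
Put 40 GB in disk 2; 216 GB remain.
Put 144 GB in disk 2; 72 GB remain.
Put 169 GB in disk 3; 87 GB remain.
Put 46 GB in disk 2; 26 GB remain.
Put 127 GB in disk 4; 129 GB remain.
Put 138 GB in disk 5; 118 GB remain.
Put 31 GB in disk 3; 56 GB remain.
Put 185 GB in disk 6; 71 GB remain.
Put 41 GB in disk 3; 15 GB remain.
Put 233 GB in disk 7; 23 GB remain.
Put 52 GB in disk 4; 77 GB remain.
7 disks × 256 GB = 1792 GB; used 1433 GB; unused 359 GB.

359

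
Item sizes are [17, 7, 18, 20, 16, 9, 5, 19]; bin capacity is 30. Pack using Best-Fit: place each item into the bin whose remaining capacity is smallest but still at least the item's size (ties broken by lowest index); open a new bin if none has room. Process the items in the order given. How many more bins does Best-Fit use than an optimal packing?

Best-Fit: [17,7,5] [18] [20,9] [16] [19] → 5 bins.
5 items exceed 15 (half the capacity), and no two of those can share a bin, so at least 5 bins are needed.
So 5 is already optimal.

0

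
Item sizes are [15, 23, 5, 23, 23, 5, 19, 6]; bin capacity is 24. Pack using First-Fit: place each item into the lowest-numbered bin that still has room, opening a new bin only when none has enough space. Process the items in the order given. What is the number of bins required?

6

Put 15 in bin 1; 9 remain.
Put 23 in bin 2; 1 remain.
Put 5 in bin 1; 4 remain.
Put 23 in bin 3; 1 remain.
Put 23 in bin 4; 1 remain.
Put 5 in bin 5; 19 remain.
Put 19 in bin 5; 0 remain.
Put 6 in bin 6; 18 remain.
Final bins: [15,5] [23] [23] [23] [5,19] [6].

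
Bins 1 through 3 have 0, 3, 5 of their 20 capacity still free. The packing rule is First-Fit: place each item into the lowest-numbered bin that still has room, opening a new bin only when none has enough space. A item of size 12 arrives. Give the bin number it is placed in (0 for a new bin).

0

No bin has ≥ 12 free, so a new bin is opened.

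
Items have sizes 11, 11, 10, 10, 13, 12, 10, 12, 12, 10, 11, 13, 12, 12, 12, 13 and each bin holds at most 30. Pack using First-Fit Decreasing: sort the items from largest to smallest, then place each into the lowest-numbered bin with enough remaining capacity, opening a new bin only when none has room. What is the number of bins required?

8

Sorted descending: 13, 13, 13, 12, 12, 12, 12, 12, 12, 11, 11, 11, 10, 10, 10, 10.
13 → bin 1 (remaining 17)
13 → bin 1 (remaining 4)
13 → bin 2 (remaining 17)
12 → bin 2 (remaining 5)
12 → bin 3 (remaining 18)
12 → bin 3 (remaining 6)
12 → bin 4 (remaining 18)
12 → bin 4 (remaining 6)
12 → bin 5 (remaining 18)
11 → bin 5 (remaining 7)
11 → bin 6 (remaining 19)
11 → bin 6 (remaining 8)
10 → bin 7 (remaining 20)
10 → bin 7 (remaining 10)
10 → bin 7 (remaining 0)
10 → bin 8 (remaining 20)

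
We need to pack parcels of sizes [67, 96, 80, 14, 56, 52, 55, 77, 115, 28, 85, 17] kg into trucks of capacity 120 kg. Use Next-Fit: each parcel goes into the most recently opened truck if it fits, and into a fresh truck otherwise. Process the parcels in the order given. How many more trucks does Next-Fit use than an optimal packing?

2

Next-Fit: [67] [96] [80,14] [56,52] [55] [77] [115] [28,85] [17] → 9 trucks.
Total size 742 kg; any packing needs at least ⌈742/120⌉ = 7 trucks.
An optimal packing achieves that bound: [115] [96,17] [85,28] [80,14] [77] [67,52] [56,55] → 7 trucks.
Excess: 9 − 7 = 2.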